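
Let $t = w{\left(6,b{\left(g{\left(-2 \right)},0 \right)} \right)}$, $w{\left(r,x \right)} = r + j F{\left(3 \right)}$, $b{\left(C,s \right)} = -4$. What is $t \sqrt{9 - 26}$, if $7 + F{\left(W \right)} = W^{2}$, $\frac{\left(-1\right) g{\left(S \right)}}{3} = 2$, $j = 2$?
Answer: $10 i \sqrt{17} \approx 41.231 i$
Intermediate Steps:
$g{\left(S \right)} = -6$ ($g{\left(S \right)} = \left(-3\right) 2 = -6$)
$F{\left(W \right)} = -7 + W^{2}$
$w{\left(r,x \right)} = 4 + r$ ($w{\left(r,x \right)} = r + 2 \left(-7 + 3^{2}\right) = r + 2 \left(-7 + 9\right) = r + 2 \cdot 2 = r + 4 = 4 + r$)
$t = 10$ ($t = 4 + 6 = 10$)
$t \sqrt{9 - 26} = 10 \sqrt{9 - 26} = 10 \sqrt{-17} = 10 i \sqrt{17}$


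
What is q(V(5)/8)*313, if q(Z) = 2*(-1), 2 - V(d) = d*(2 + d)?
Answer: -626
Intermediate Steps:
V(d) = 2 - d*(2 + d)
q(Z) = -2
q(V(5)/8)*313 = -2*313 = -626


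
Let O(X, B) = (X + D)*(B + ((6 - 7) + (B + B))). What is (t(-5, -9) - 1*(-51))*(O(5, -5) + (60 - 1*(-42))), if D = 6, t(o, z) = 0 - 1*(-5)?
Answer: -4144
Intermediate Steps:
t(o, z) = 5 (t(o, z) = 0 + 5 = 5)
O(X, B) = (-1 + 3*B)*(6 + X) (O(X, B) = (X + 6)*(B + ((6 - 7) + (B + B))) = (6 + X)*(B + (-1 + 2*B)) = (6 + X)*(-1 + 3*B) = (-1 + 3*B)*(6 + X))
(t(-5, -9) - 1*(-51))*(O(5, -5) + (60 - 1*(-42))) = (5 - 1*(-51))*((-6 - 1*5 + 18*(-5) + 3*(-5)*5) + (60 - 1*(-42))) = (5 + 51)*((-6 - 5 - 90 - 75) + (60 + 42)) = 56*(-176 + 102) = 56*(-74) = -4144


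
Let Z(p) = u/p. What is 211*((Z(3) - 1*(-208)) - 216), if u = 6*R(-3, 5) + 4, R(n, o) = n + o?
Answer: -1688/3 ≈ -562.67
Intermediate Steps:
u = 16 (u = 6*(-3 + 5) + 4 = 6*2 + 4 = 12 + 4 = 16)
Z(p) = 16/p
211*((Z(3) - 1*(-208)) - 216) = 211*((16/3 - 1*(-208)) - 216) = 211*((16*(1/3) + 208) - 216) = 211*((16/3 + 208) - 216) = 211*(640/3 - 216) = 211*(-8/3) = -1688/3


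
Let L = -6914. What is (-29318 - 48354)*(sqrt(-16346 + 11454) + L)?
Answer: 537024208 - 155344*I*sqrt(1223) ≈ 5.3702e+8 - 5.4326e+6*I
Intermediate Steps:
(-29318 - 48354)*(sqrt(-16346 + 11454) + L) = (-29318 - 48354)*(sqrt(-16346 + 11454) - 6914) = -77672*(sqrt(-4892) - 6914) = -77672*(2*I*sqrt(1223) - 6914) = -77672*(-6914 + 2*I*sqrt(1223)) = 537024208 - 155344*I*sqrt(1223)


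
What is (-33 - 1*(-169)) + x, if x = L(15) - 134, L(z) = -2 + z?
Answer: 15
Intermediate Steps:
x = -121 (x = (-2 + 15) - 134 = 13 - 134 = -121)
(-33 - 1*(-169)) + x = (-33 - 1*(-169)) - 121 = (-33 + 169) - 121 = 136 - 121 = 15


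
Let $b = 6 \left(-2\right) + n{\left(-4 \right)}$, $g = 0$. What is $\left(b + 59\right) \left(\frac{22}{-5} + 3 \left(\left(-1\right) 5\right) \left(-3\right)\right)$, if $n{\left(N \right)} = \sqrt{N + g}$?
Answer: $\frac{9541}{5} + \frac{406 i}{5} \approx 1908.2 + 81.2 i$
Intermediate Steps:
$n{\left(N \right)} = \sqrt{N}$ ($n{\left(N \right)} = \sqrt{N + 0} = \sqrt{N}$)
$b = -12 + 2 i$ ($b = 6 \left(-2\right) + \sqrt{-4} = -12 + 2 i \approx -12.0 + 2.0 i$)
$\left(b + 59\right) \left(\frac{22}{-5} + 3 \left(\left(-1\right) 5\right) \left(-3\right)\right) = \left(\left(-12 + 2 i\right) + 59\right) \left(\frac{22}{-5} + 3 \left(\left(-1\right) 5\right) \left(-3\right)\right) = \left(47 + 2 i\right) \left(22 \left(- \frac{1}{5}\right) + 3 \left(-5\right) \left(-3\right)\right) = \left(47 + 2 i\right) \left(- \frac{22}{5} - -45\right) = \left(47 + 2 i\right) \left(- \frac{22}{5} + 45\right) = \left(47 + 2 i\right) \frac{203}{5} = \frac{9541}{5} + \frac{406 i}{5}$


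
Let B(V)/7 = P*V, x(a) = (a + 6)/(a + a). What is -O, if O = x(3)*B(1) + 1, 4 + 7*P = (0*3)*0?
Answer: 5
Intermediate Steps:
P = -4/7 (P = -4/7 + ((0*3)*0)/7 = -4/7 + (0*0)/7 = -4/7 + (1/7)*0 = -4/7 + 0 = -4/7 ≈ -0.57143)
x(a) = (6 + a)/(2*a) (x(a) = (6 + a)/((2*a)) = (6 + a)*(1/(2*a)) = (6 + a)/(2*a))
B(V) = -4*V (B(V) = 7*(-4*V/7) = -4*V)
O = -5 (O = ((1/2)*(6 + 3)/3)*(-4*1) + 1 = ((1/2)*(1/3)*9)*(-4) + 1 = (3/2)*(-4) + 1 = -6 + 1 = -5)
-O = -1*(-5) = 5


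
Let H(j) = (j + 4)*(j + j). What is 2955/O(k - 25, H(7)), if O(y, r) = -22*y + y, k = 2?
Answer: 985/161 ≈ 6.1180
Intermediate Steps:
H(j) = 2*j*(4 + j) (H(j) = (4 + j)*(2*j) = 2*j*(4 + j))
O(y, r) = -21*y
2955/O(k - 25, H(7)) = 2955/((-21*(2 - 25))) = 2955/((-21*(-23))) = 2955/483 = 2955*(1/483) = 985/161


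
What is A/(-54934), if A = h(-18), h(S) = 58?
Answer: -29/27467 ≈ -0.0010558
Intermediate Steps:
A = 58
A/(-54934) = 58/(-54934) = 58*(-1/54934) = -29/27467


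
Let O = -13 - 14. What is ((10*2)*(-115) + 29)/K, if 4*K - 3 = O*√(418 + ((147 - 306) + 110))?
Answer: 757/7472 + 20439*√41/7472 ≈ 17.616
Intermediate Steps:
O = -27
K = ¾ - 81*√41/4 (K = ¾ + (-27*√(418 + ((147 - 306) + 110)))/4 = ¾ + (-27*√(418 + (-159 + 110)))/4 = ¾ + (-27*√(418 - 49))/4 = ¾ + (-81*√41)/4 = ¾ - 81*√41/4 ≈ -128.91)
((10*2)*(-115) + 29)/K = ((10*2)*(-115) + 29)/(¾ - 81*√41/4) = (20*(-115) + 29)/(¾ - 81*√41/4) = (-2300 + 29)/(¾ - 81*√41/4) = -2271/(¾ - 81*√41/4)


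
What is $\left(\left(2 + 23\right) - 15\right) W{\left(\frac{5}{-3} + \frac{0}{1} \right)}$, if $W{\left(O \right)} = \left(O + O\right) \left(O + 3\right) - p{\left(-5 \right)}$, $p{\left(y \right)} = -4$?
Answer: $- \frac{40}{9} \approx -4.4444$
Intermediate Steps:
$W{\left(O \right)} = 4 + 2 O \left(3 + O\right)$ ($W{\left(O \right)} = \left(O + O\right) \left(O + 3\right) - -4 = 2 O \left(3 + O\right) + 4 = 4 + 2 O \left(3 + O\right)$)
$\left(\left(2 + 23\right) - 15\right) W{\left(\frac{5}{-3} + \frac{0}{1} \right)} = \left(\left(2 + 23\right) - 15\right) \left(4 + 2 \left(\frac{5}{-3} + \frac{0}{1}\right)^{2} + 6 \left(\frac{5}{-3} + \frac{0}{1}\right)\right) = \left(25 - 15\right) \left(4 + 2 \left(5 \left(- \frac{1}{3}\right) + 0 \cdot 1\right)^{2} + 6 \left(5 \left(- \frac{1}{3}\right) + 0 \cdot 1\right)\right) = 10 \left(4 + 2 \left(- \frac{5}{3} + 0\right)^{2} + 6 \left(- \frac{5}{3} + 0\right)\right) = 10 \left(4 + 2 \left(- \frac{5}{3}\right)^{2} + 6 \left(- \frac{5}{3}\right)\right) = 10 \left(4 + 2 \cdot \frac{25}{9} - 10\right) = 10 \left(4 + \frac{50}{9} - 10\right) = 10 \left(- \frac{4}{9}\right) = - \frac{40}{9}$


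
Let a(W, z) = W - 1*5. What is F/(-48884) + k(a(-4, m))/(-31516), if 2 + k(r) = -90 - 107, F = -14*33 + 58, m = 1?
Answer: 55595/3813436 ≈ 0.014579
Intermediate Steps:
F = -404 (F = -462 + 58 = -404)
a(W, z) = -5 + W (a(W, z) = W - 5 = -5 + W)
k(r) = -199 (k(r) = -2 + (-90 - 107) = -2 - 197 = -199)
F/(-48884) + k(a(-4, m))/(-31516) = -404/(-48884) - 199/(-31516) = -404*(-1/48884) - 199*(-1/31516) = 1/121 + 199/31516 = 55595/3813436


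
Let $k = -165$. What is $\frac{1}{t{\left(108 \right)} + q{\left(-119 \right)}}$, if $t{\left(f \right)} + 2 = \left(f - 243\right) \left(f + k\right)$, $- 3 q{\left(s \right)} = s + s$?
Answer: $\frac{3}{23317} \approx 0.00012866$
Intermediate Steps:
$q{\left(s \right)} = - \frac{2 s}{3}$ ($q{\left(s \right)} = - \frac{s + s}{3} = - \frac{2 s}{3}$)
$t{\left(f \right)} = -2 + \left(-243 + f\right) \left(-165 + f\right)$ ($t{\left(f \right)} = -2 + \left(f - 243\right) \left(f - 165\right) = -2 + \left(-243 + f\right) \left(-165 + f\right)$)
$\frac{1}{t{\left(108 \right)} + q{\left(-119 \right)}} = \frac{1}{\left(40093 + 108^{2} - 44064\right) - - \frac{238}{3}} = \frac{1}{\left(40093 + 11664 - 44064\right) + \frac{238}{3}} = \frac{1}{7693 + \frac{238}{3}} = \frac{1}{\frac{23317}{3}} = \frac{3}{23317}$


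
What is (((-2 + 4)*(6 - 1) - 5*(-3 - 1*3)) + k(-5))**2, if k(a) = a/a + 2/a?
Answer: 41209/25 ≈ 1648.4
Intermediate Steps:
k(a) = 1 + 2/a
(((-2 + 4)*(6 - 1) - 5*(-3 - 1*3)) + k(-5))**2 = (((-2 + 4)*(6 - 1) - 5*(-3 - 1*3)) + (2 - 5)/(-5))**2 = ((2*5 - 5*(-3 - 3)) - 1/5*(-3))**2 = ((10 - 5*(-6)) + 3/5)**2 = ((10 + 30) + 3/5)**2 = (40 + 3/5)**2 = (203/5)**2 = 41209/25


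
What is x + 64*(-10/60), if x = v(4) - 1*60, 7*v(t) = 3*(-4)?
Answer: -1520/21 ≈ -72.381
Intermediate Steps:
v(t) = -12/7 (v(t) = (3*(-4))/7 = (⅐)*(-12) = -12/7)
x = -432/7 (x = -12/7 - 1*60 = -12/7 - 60 = -432/7 ≈ -61.714)
x + 64*(-10/60) = -432/7 + 64*(-10/60) = -432/7 + 64*(-10*1/60) = -432/7 + 64*(-⅙) = -432/7 - 32/3 = -1520/21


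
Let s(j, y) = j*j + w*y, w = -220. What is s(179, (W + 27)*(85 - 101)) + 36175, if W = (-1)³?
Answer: 159736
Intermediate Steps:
W = -1
s(j, y) = j² - 220*y (s(j, y) = j*j - 220*y = j² - 220*y)
s(179, (W + 27)*(85 - 101)) + 36175 = (179² - 220*(-1 + 27)*(85 - 101)) + 36175 = (32041 - 5720*(-16)) + 36175 = (32041 - 220*(-416)) + 36175 = (32041 + 91520) + 36175 = 123561 + 36175 = 159736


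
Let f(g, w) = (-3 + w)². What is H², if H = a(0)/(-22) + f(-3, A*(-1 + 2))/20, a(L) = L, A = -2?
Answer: 25/16 ≈ 1.5625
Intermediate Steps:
H = 5/4 (H = 0/(-22) + (-3 - 2*(-1 + 2))²/20 = 0*(-1/22) + (-3 - 2*1)²*(1/20) = 0 + (-3 - 2)²*(1/20) = 0 + (-5)²*(1/20) = 0 + 25*(1/20) = 0 + 5/4 = 5/4 ≈ 1.2500)
H² = (5/4)² = 25/16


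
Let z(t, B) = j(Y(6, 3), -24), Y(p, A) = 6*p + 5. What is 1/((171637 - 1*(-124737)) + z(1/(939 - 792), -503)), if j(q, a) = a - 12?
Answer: 1/296338 ≈ 3.3745e-6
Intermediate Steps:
Y(p, A) = 5 + 6*p
j(q, a) = -12 + a
z(t, B) = -36 (z(t, B) = -12 - 24 = -36)
1/((171637 - 1*(-124737)) + z(1/(939 - 792), -503)) = 1/((171637 - 1*(-124737)) - 36) = 1/((171637 + 124737) - 36) = 1/(296374 - 36) = 1/296338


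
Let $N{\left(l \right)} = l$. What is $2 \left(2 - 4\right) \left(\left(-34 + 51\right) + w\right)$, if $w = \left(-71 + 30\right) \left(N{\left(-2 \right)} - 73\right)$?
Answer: $-12368$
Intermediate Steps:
$w = 3075$ ($w = \left(-71 + 30\right) \left(-2 - 73\right) = \left(-41\right) \left(-75\right) = 3075$)
$2 \left(2 - 4\right) \left(\left(-34 + 51\right) + w\right) = 2 \left(2 - 4\right) \left(\left(-34 + 51\right) + 3075\right) = 2 \left(-2\right) \left(17 + 3075\right) = \left(-4\right) 3092 = -12368$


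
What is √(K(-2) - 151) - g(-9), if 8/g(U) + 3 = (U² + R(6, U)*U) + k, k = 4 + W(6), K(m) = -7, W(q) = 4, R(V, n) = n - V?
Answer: -8/221 + I*√158 ≈ -0.036199 + 12.57*I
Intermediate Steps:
k = 8 (k = 4 + 4 = 8)
g(U) = 8/(5 + U² + U*(-6 + U)) (g(U) = 8/(-3 + ((U² + (U - 1*6)*U) + 8)) = 8/(-3 + ((U² + (U - 6)*U) + 8)) = 8/(-3 + ((U² + (-6 + U)*U) + 8)) = 8/(-3 + ((U² + U*(-6 + U)) + 8)) = 8/(-3 + (8 + U² + U*(-6 + U))) = 8/(5 + U² + U*(-6 + U)))
√(K(-2) - 151) - g(-9) = √(-7 - 151) - 8/(5 + (-9)² - 9*(-6 - 9)) = √(-158) - 8/(5 + 81 - 9*(-15)) = I*√158 - 8/(5 + 81 + 135) = I*√158 - 8/221 = -8/221 + I*√158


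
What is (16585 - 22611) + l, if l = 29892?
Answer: 23866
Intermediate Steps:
(16585 - 22611) + l = (16585 - 22611) + 29892 = -6026 + 29892 = 23866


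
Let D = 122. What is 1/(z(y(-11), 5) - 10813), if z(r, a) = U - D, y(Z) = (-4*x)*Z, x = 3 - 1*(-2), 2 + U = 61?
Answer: -1/10876 ≈ -9.1946e-5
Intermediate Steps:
U = 59 (U = -2 + 61 = 59)
x = 5 (x = 3 + 2 = 5)
y(Z) = -20*Z (y(Z) = (-4*5)*Z = -20*Z)
z(r, a) = -63 (z(r, a) = 59 - 1*122 = 59 - 122 = -63)
1/(z(y(-11), 5) - 10813) = 1/(-63 - 10813) = 1/(-10876) = -1/10876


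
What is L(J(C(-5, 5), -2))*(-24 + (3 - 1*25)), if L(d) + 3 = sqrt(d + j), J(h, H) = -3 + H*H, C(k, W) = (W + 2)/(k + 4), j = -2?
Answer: 138 - 46*I ≈ 138.0 - 46.0*I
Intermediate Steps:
C(k, W) = (2 + W)/(4 + k)
J(h, H) = -3 + H**2
L(d) = -3 + sqrt(-2 + d) (L(d) = -3 + sqrt(d - 2) = -3 + sqrt(-2 + d))
L(J(C(-5, 5), -2))*(-24 + (3 - 1*25)) = (-3 + sqrt(-2 + (-3 + (-2)**2)))*(-24 + (3 - 1*25)) = (-3 + sqrt(-2 + (-3 + 4)))*(-24 + (3 - 25)) = (-3 + sqrt(-2 + 1))*(-24 - 22) = (-3 + sqrt(-1))*(-46) = (-3 + I)*(-46) = 138 - 46*I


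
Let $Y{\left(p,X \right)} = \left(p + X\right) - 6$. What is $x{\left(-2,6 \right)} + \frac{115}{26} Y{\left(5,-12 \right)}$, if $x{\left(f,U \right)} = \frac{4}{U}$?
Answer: $- \frac{341}{6} \approx -56.833$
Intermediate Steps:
$Y{\left(p,X \right)} = -6 + X + p$ ($Y{\left(p,X \right)} = \left(X + p\right) - 6 = -6 + X + p$)
$x{\left(-2,6 \right)} + \frac{115}{26} Y{\left(5,-12 \right)} = \frac{4}{6} + \frac{115}{26} \left(-6 - 12 + 5\right) = 4 \cdot \frac{1}{6} + 115 \cdot \frac{1}{26} \left(-13\right) = \frac{2}{3} + \frac{115}{26} \left(-13\right) = \frac{2}{3} - \frac{115}{2} = - \frac{341}{6}$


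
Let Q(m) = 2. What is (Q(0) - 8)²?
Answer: 36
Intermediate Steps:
(Q(0) - 8)² = (2 - 8)² = (-6)² = 36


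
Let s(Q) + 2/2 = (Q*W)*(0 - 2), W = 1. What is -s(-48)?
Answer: -95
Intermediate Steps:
s(Q) = -1 - 2*Q (s(Q) = -1 + (Q*1)*(0 - 2) = -1 + Q*(-2) = -1 - 2*Q)
-s(-48) = -(-1 - 2*(-48)) = -(-1 + 96) = -1*95 = -95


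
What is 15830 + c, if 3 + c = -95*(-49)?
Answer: 20482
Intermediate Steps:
c = 4652 (c = -3 - 95*(-49) = -3 + 4655 = 4652)
15830 + c = 15830 + 4652 = 20482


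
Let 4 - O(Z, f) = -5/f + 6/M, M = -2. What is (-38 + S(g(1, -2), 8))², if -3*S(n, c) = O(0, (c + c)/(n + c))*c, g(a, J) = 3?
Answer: 156025/36 ≈ 4334.0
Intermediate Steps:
O(Z, f) = 7 + 5/f (O(Z, f) = 4 - (-5/f + 6/(-2)) = 4 - (-5/f + 6*(-½)) = 4 - (-5/f - 3) = 4 - (-3 - 5/f) = 4 + (3 + 5/f) = 7 + 5/f)
S(n, c) = -c*(7 + 5*(c + n)/(2*c))/3 (S(n, c) = -(7 + 5/(((c + c)/(n + c))))*c/3 = -(7 + 5/(((2*c)/(c + n))))*c/3 = -(7 + 5/((2*c/(c + n))))*c/3 = -(7 + 5*((c + n)/(2*c)))*c/3 = -(7 + 5*(c + n)/(2*c))*c/3 = -c*(7 + 5*(c + n)/(2*c))/3)
(-38 + S(g(1, -2), 8))² = (-38 + (-19/6*8 - ⅚*3))² = (-38 + (-76/3 - 5/2))² = (-38 - 167/6)² = (-395/6)² = 156025/36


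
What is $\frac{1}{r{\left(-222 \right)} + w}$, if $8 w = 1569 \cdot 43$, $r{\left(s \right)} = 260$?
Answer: $\frac{8}{69547} \approx 0.00011503$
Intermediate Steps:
$w = \frac{67467}{8}$ ($w = \frac{1569 \cdot 43}{8} = \frac{1}{8} \cdot 67467 = \frac{67467}{8} \approx 8433.4$)
$\frac{1}{r{\left(-222 \right)} + w} = \frac{1}{260 + \frac{67467}{8}} = \frac{1}{\frac{69547}{8}} = \frac{8}{69547}$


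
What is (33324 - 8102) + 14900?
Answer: 40122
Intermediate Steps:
(33324 - 8102) + 14900 = 25222 + 14900 = 40122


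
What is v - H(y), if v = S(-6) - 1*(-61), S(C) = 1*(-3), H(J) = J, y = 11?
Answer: 47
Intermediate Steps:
S(C) = -3
v = 58 (v = -3 - 1*(-61) = -3 + 61 = 58)
v - H(y) = 58 - 1*11 = 58 - 11 = 47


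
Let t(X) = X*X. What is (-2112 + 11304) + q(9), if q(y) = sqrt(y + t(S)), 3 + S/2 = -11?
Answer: 9192 + sqrt(793) ≈ 9220.2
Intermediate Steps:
S = -28 (S = -6 + 2*(-11) = -6 - 22 = -28)
t(X) = X**2
q(y) = sqrt(784 + y) (q(y) = sqrt(y + (-28)**2) = sqrt(y + 784) = sqrt(784 + y))
(-2112 + 11304) + q(9) = (-2112 + 11304) + sqrt(784 + 9) = 9192 + sqrt(793)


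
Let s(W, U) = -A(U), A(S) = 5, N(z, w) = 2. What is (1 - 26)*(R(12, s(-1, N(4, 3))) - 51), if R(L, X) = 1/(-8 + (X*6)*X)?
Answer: 181025/142 ≈ 1274.8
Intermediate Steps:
s(W, U) = -5 (s(W, U) = -1*5 = -5)
R(L, X) = 1/(-8 + 6*X**2) (R(L, X) = 1/(-8 + (6*X)*X) = 1/(-8 + 6*X**2))
(1 - 26)*(R(12, s(-1, N(4, 3))) - 51) = (1 - 26)*(1/(2*(-4 + 3*(-5)**2)) - 51) = -25*(1/(2*(-4 + 3*25)) - 51) = -25*(1/(2*(-4 + 75)) - 51) = -25*((1/2)/71 - 51) = -25*((1/2)*(1/71) - 51) = -25*(1/142 - 51) = -25*(-7241/142) = 181025/142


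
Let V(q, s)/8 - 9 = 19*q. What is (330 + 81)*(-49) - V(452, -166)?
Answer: -88915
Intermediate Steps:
V(q, s) = 72 + 152*q (V(q, s) = 72 + 8*(19*q) = 72 + 152*q)
(330 + 81)*(-49) - V(452, -166) = (330 + 81)*(-49) - (72 + 152*452) = 411*(-49) - (72 + 68704) = -20139 - 1*68776 = -20139 - 68776 = -88915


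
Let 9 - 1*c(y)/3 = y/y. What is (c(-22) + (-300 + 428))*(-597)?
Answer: -90744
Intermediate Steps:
c(y) = 24 (c(y) = 27 - 3*y/y = 27 - 3*1 = 27 - 3 = 24)
(c(-22) + (-300 + 428))*(-597) = (24 + (-300 + 428))*(-597) = (24 + 128)*(-597) = 152*(-597) = -90744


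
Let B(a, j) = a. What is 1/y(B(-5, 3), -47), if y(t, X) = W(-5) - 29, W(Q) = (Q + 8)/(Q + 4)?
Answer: -1/32 ≈ -0.031250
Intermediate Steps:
W(Q) = (8 + Q)/(4 + Q)
y(t, X) = -32 (y(t, X) = (8 - 5)/(4 - 5) - 29 = 3/(-1) - 29 = -1*3 - 29 = -3 - 29 = -32)
1/y(B(-5, 3), -47) = 1/(-32) = -1/32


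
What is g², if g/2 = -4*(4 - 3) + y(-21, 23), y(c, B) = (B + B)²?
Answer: 17842176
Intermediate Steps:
y(c, B) = 4*B² (y(c, B) = (2*B)² = 4*B²)
g = 4224 (g = 2*(-4*(4 - 3) + 4*23²) = 2*(-4*1 + 4*529) = 2*(-4 + 2116) = 2*2112 = 4224)
g² = 4224² = 17842176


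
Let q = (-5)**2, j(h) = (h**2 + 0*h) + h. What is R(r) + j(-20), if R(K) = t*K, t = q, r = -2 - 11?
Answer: 55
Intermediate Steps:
j(h) = h + h**2 (j(h) = (h**2 + 0) + h = h**2 + h = h + h**2)
r = -13
q = 25
t = 25
R(K) = 25*K
R(r) + j(-20) = 25*(-13) - 20*(1 - 20) = -325 - 20*(-19) = -325 + 380 = 55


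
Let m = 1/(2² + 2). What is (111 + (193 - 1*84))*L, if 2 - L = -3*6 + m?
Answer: 13090/3 ≈ 4363.3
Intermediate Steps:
m = ⅙ (m = 1/(4 + 2) = 1/6 = ⅙ ≈ 0.16667)
L = 119/6 (L = 2 - (-3*6 + ⅙) = 2 - (-18 + ⅙) = 2 - 1*(-107/6) = 2 + 107/6 = 119/6 ≈ 19.833)
(111 + (193 - 1*84))*L = (111 + (193 - 1*84))*(119/6) = (111 + (193 - 84))*(119/6) = (111 + 109)*(119/6) = 220*(119/6) = 13090/3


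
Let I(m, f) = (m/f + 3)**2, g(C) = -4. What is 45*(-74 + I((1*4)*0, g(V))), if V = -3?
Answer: -2925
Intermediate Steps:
I(m, f) = (3 + m/f)**2
45*(-74 + I((1*4)*0, g(V))) = 45*(-74 + ((1*4)*0 + 3*(-4))**2/(-4)**2) = 45*(-74 + (4*0 - 12)**2/16) = 45*(-74 + (0 - 12)**2/16) = 45*(-74 + (1/16)*(-12)**2) = 45*(-74 + (1/16)*144) = 45*(-74 + 9) = 45*(-65) = -2925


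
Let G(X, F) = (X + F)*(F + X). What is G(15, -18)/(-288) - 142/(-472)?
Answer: 509/1888 ≈ 0.26960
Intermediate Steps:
G(X, F) = (F + X)² (G(X, F) = (F + X)*(F + X) = (F + X)²)
G(15, -18)/(-288) - 142/(-472) = (-18 + 15)²/(-288) - 142/(-472) = (-3)²*(-1/288) - 142*(-1/472) = 9*(-1/288) + 71/236 = -1/32 + 71/236 = 509/1888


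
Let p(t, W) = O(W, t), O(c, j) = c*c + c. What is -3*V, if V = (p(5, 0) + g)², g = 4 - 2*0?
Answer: -48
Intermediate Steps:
O(c, j) = c + c² (O(c, j) = c² + c = c + c²)
p(t, W) = W*(1 + W)
g = 4 (g = 4 + 0 = 4)
V = 16 (V = (0*(1 + 0) + 4)² = (0*1 + 4)² = (0 + 4)² = 4² = 16)
-3*V = -3*16 = -48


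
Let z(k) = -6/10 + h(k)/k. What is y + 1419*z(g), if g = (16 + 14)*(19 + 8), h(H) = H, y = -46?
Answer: 2608/5 ≈ 521.60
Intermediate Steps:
g = 810 (g = 30*27 = 810)
z(k) = 2/5 (z(k) = -6/10 + k/k = -6*1/10 + 1 = -3/5 + 1 = 2/5)
y + 1419*z(g) = -46 + 1419*(2/5) = -46 + 2838/5 = 2608/5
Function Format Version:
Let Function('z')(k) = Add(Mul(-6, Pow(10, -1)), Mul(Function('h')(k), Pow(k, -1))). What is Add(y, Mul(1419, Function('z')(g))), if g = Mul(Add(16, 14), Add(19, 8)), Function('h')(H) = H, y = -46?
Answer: Rational(2608, 5) ≈ 521.60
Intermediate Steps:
g = 810 (g = Mul(30, 27) = 810)
Function('z')(k) = Rational(2, 5) (Function('z')(k) = Add(Mul(-6, Pow(10, -1)), Mul(k, Pow(k, -1))) = Add(Mul(-6, Rational(1, 10)), 1) = Add(Rational(-3, 5), 1) = Rational(2, 5))
Add(y, Mul(1419, Function('z')(g))) = Add(-46, Mul(1419, Rational(2, 5))) = Add(-46, Rational(2838, 5)) = Rational(2608, 5)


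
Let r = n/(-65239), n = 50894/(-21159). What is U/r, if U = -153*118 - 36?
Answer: -12485645649045/25447 ≈ -4.9065e+8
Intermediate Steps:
n = -50894/21159 (n = 50894*(-1/21159) = -50894/21159 ≈ -2.4053)
r = 50894/1380392001 (r = -50894/21159/(-65239) = -50894/21159*(-1/65239) = 50894/1380392001 ≈ 3.6869e-5)
U = -18090 (U = -18054 - 36 = -18090)
U/r = -18090/50894/1380392001 = -18090*1380392001/50894 = -12485645649045/25447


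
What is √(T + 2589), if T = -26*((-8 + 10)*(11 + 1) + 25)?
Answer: √1315 ≈ 36.263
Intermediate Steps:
T = -1274 (T = -26*(2*12 + 25) = -26*(24 + 25) = -26*49 = -1274)
√(T + 2589) = √(-1274 + 2589) = √1315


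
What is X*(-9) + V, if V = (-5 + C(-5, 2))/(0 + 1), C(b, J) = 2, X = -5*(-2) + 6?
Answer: -147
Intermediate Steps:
X = 16 (X = 10 + 6 = 16)
V = -3 (V = (-5 + 2)/(0 + 1) = -3/1 = -3*1 = -3)
X*(-9) + V = 16*(-9) - 3 = -144 - 3 = -147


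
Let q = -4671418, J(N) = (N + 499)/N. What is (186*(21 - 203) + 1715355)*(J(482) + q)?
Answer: -3786109980209985/482 ≈ -7.8550e+12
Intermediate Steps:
J(N) = (499 + N)/N
(186*(21 - 203) + 1715355)*(J(482) + q) = (186*(21 - 203) + 1715355)*((499 + 482)/482 - 4671418) = (186*(-182) + 1715355)*((1/482)*981 - 4671418) = (-33852 + 1715355)*(981/482 - 4671418) = 1681503*(-2251622495/482) = -3786109980209985/482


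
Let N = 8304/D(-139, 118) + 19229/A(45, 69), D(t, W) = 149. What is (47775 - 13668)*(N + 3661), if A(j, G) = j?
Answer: 315896828414/2235 ≈ 1.4134e+8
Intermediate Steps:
N = 3238801/6705 (N = 8304/149 + 19229/45 = 3238801/6705 ≈ 483.04)
(47775 - 13668)*(N + 3661) = (47775 - 13668)*(3238801/6705 + 3661) = 34107*(27785806/6705) = 315896828414/2235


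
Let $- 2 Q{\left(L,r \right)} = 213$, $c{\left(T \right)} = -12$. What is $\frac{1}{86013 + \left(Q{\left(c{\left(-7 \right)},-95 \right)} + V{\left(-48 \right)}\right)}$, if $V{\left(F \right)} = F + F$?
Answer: $\frac{2}{171621} \approx 1.1654 \cdot 10^{-5}$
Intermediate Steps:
$Q{\left(L,r \right)} = - \frac{213}{2}$ ($Q{\left(L,r \right)} = \left(- \frac{1}{2}\right) 213 = - \frac{213}{2}$)
$V{\left(F \right)} = 2 F$
$\frac{1}{86013 + \left(Q{\left(c{\left(-7 \right)},-95 \right)} + V{\left(-48 \right)}\right)} = \frac{1}{86013 + \left(- \frac{213}{2} + 2 \left(-48\right)\right)} = \frac{1}{86013 - \frac{405}{2}} = \frac{1}{\frac{171621}{2}} = \frac{2}{171621}$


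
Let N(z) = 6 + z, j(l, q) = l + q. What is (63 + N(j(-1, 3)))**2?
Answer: 5041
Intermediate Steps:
(63 + N(j(-1, 3)))**2 = (63 + (6 + (-1 + 3)))**2 = (63 + (6 + 2))**2 = (63 + 8)**2 = 71**2 = 5041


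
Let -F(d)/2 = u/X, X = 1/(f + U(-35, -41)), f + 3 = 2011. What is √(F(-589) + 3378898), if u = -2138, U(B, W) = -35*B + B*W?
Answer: √23339266 ≈ 4831.1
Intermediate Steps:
f = 2008 (f = -3 + 2011 = 2008)
X = 1/4668 (X = 1/(2008 - 35*(-35 - 41)) = 1/(2008 - 35*(-76)) = 1/(2008 + 2660) = 1/4668 ≈ 0.00021422)
F(d) = 19960368 (F(d) = -(-4276)/1/4668 = -(-4276)*4668 = -2*(-9980184) = 19960368)
√(F(-589) + 3378898) = √(19960368 + 3378898) = √23339266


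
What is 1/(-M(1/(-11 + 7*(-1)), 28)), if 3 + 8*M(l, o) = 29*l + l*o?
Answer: 48/37 ≈ 1.2973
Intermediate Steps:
M(l, o) = -3/8 + 29*l/8 + l*o/8 (M(l, o) = -3/8 + (29*l + l*o)/8 = -3/8 + (29*l/8 + l*o/8) = -3/8 + 29*l/8 + l*o/8)
1/(-M(1/(-11 + 7*(-1)), 28)) = 1/(-(-3/8 + 29/(8*(-11 + 7*(-1))) + (⅛)*28/(-11 + 7*(-1)))) = 1/(-(-3/8 + 29/(8*(-11 - 7)) + (⅛)*28/(-11 - 7))) = 1/(-(-3/8 + (29/8)/(-18) + (⅛)*28/(-18))) = 1/(-(-3/8 + (29/8)*(-1/18) + (⅛)*(-1/18)*28)) = 1/(-(-3/8 - 29/144 - 7/36)) = 1/(-1*(-37/48)) = 1/(37/48) = 48/37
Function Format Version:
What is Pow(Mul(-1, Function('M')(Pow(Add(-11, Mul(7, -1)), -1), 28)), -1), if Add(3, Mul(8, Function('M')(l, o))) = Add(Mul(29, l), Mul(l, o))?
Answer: Rational(48, 37) ≈ 1.2973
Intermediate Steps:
Function('M')(l, o) = Add(Rational(-3, 8), Mul(Rational(29, 8), l), Mul(Rational(1, 8), l, o)) (Function('M')(l, o) = Add(Rational(-3, 8), Mul(Rational(1, 8), Add(Mul(29, l), Mul(l, o)))) = Add(Rational(-3, 8), Add(Mul(Rational(29, 8), l), Mul(Rational(1, 8), l, o))) = Add(Rational(-3, 8), Mul(Rational(29, 8), l), Mul(Rational(1, 8), l, o)))
Pow(Mul(-1, Function('M')(Pow(Add(-11, Mul(7, -1)), -1), 28)), -1) = Pow(Mul(-1, Add(Rational(-3, 8), Mul(Rational(29, 8), Pow(Add(-11, Mul(7, -1)), -1)), Mul(Rational(1, 8), Pow(Add(-11, Mul(7, -1)), -1), 28))), -1) = Pow(Mul(-1, Add(Rational(-3, 8), Mul(Rational(29, 8), Pow(Add(-11, -7), -1)), Mul(Rational(1, 8), Pow(Add(-11, -7), -1), 28))), -1) = Pow(Mul(-1, Add(Rational(-3, 8), Mul(Rational(29, 8), Pow(-18, -1)), Mul(Rational(1, 8), Pow(-18, -1), 28))), -1) = Pow(Mul(-1, Add(Rational(-3, 8), Mul(Rational(29, 8), Rational(-1, 18)), Mul(Rational(1, 8), Rational(-1, 18), 28))), -1) = Pow(Mul(-1, Add(Rational(-3, 8), Rational(-29, 144), Rational(-7, 36))), -1) = Pow(Mul(-1, Rational(-37, 48)), -1) = Pow(Rational(37, 48), -1) = Rational(48, 37)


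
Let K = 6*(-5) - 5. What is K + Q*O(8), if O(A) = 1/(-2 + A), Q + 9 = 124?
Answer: -95/6 ≈ -15.833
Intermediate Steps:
Q = 115 (Q = -9 + 124 = 115)
K = -35 (K = -30 - 5 = -35)
K + Q*O(8) = -35 + 115/(-2 + 8) = -35 + 115/6 = -95/6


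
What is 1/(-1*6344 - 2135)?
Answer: -1/8479 ≈ -0.00011794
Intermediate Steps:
1/(-1*6344 - 2135) = 1/(-6344 - 2135) = 1/(-8479) = -1/8479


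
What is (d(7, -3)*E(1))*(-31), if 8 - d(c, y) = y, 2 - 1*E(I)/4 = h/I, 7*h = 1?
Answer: -17732/7 ≈ -2533.1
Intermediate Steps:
h = ⅐ (h = (⅐)*1 = ⅐ ≈ 0.14286)
E(I) = 8 - 4/(7*I)
d(c, y) = 8 - y
(d(7, -3)*E(1))*(-31) = ((8 - 1*(-3))*(8 - 4/7/1))*(-31) = ((8 + 3)*(8 - 4/7*1))*(-31) = (11*(8 - 4/7))*(-31) = (11*(52/7))*(-31) = (572/7)*(-31) = -17732/7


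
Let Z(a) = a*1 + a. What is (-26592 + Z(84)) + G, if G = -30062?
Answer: -56486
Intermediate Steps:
Z(a) = 2*a (Z(a) = a + a = 2*a)
(-26592 + Z(84)) + G = (-26592 + 2*84) - 30062 = (-26592 + 168) - 30062 = -26424 - 30062 = -56486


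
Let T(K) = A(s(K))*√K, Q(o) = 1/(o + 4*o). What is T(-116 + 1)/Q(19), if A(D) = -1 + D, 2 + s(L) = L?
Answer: -11210*I*√115 ≈ -1.2021e+5*I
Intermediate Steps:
s(L) = -2 + L
Q(o) = 1/(5*o)
T(K) = √K*(-3 + K) (T(K) = (-1 + (-2 + K))*√K = (-3 + K)*√K = √K*(-3 + K))
T(-116 + 1)/Q(19) = (√(-116 + 1)*(-3 + (-116 + 1)))/(((⅕)/19)) = (√(-115)*(-3 - 115))/(((⅕)*(1/19))) = ((I*√115)*(-118))/(1/95) = -118*I*√115*95 = -11210*I*√115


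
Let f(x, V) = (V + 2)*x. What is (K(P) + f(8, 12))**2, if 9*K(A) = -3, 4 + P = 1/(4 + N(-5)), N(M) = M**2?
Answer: 112225/9 ≈ 12469.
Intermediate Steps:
f(x, V) = x*(2 + V) (f(x, V) = (2 + V)*x = x*(2 + V))
P = -115/29 (P = -4 + 1/(4 + (-5)**2) = -4 + 1/(4 + 25) = -4 + 1/29 = -115/29 ≈ -3.9655)
K(A) = -1/3 (K(A) = (1/9)*(-3) = -1/3)
(K(P) + f(8, 12))**2 = (-1/3 + 8*(2 + 12))**2 = (-1/3 + 8*14)**2 = (-1/3 + 112)**2 = (335/3)**2 = 112225/9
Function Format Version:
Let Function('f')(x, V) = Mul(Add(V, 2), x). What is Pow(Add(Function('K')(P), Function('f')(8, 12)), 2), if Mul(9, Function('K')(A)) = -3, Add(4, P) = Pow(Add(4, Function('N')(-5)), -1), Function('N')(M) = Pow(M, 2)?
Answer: Rational(112225, 9) ≈ 12469.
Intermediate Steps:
Function('f')(x, V) = Mul(x, Add(2, V)) (Function('f')(x, V) = Mul(Add(2, V), x) = Mul(x, Add(2, V)))
P = Rational(-115, 29) (P = Add(-4, Pow(Add(4, Pow(-5, 2)), -1)) = Add(-4, Pow(Add(4, 25), -1)) = Add(-4, Pow(29, -1)) = Add(-4, Rational(1, 29)) = Rational(-115, 29) ≈ -3.9655)
Function('K')(A) = Rational(-1, 3) (Function('K')(A) = Mul(Rational(1, 9), -3) = Rational(-1, 3))
Pow(Add(Function('K')(P), Function('f')(8, 12)), 2) = Pow(Add(Rational(-1, 3), Mul(8, Add(2, 12))), 2) = Pow(Add(Rational(-1, 3), Mul(8, 14)), 2) = Pow(Add(Rational(-1, 3), 112), 2) = Pow(Rational(335, 3), 2) = Rational(112225, 9)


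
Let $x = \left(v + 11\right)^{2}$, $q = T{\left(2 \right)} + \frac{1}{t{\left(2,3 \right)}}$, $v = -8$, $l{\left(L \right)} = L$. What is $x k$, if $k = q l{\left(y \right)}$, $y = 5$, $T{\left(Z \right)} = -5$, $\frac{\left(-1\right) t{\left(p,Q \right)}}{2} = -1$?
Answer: $- \frac{405}{2} \approx -202.5$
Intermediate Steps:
$t{\left(p,Q \right)} = 2$ ($t{\left(p,Q \right)} = \left(-2\right) \left(-1\right) = 2$)
$q = - \frac{9}{2}$ ($q = -5 + \frac{1}{2} = - \frac{9}{2} \approx -4.5$)
$k = - \frac{45}{2}$ ($k = \left(- \frac{9}{2}\right) 5 = - \frac{45}{2} \approx -22.5$)
$x = 9$ ($x = \left(-8 + 11\right)^{2} = 3^{2} = 9$)
$x k = 9 \left(- \frac{45}{2}\right) = - \frac{405}{2}$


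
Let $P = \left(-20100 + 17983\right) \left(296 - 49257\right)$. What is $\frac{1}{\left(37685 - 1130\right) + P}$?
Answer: $\frac{1}{103686992} \approx 9.6444 \cdot 10^{-9}$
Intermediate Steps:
$P = 103650437$ ($P = \left(-2117\right) \left(-48961\right) = 103650437$)
$\frac{1}{\left(37685 - 1130\right) + P} = \frac{1}{\left(37685 - 1130\right) + 103650437} = \frac{1}{36555 + 103650437} = \frac{1}{103686992}$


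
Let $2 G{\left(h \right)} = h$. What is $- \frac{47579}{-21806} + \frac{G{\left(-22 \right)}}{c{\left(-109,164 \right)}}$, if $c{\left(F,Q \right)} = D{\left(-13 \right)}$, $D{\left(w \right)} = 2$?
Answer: $- \frac{36177}{10903} \approx -3.3181$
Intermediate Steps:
$G{\left(h \right)} = \frac{h}{2}$
$c{\left(F,Q \right)} = 2$
$- \frac{47579}{-21806} + \frac{G{\left(-22 \right)}}{c{\left(-109,164 \right)}} = - \frac{47579}{-21806} + \frac{\frac{1}{2} \left(-22\right)}{2} = \left(-47579\right) \left(- \frac{1}{21806}\right) - \frac{11}{2} = \frac{47579}{21806} - \frac{11}{2} = - \frac{36177}{10903}$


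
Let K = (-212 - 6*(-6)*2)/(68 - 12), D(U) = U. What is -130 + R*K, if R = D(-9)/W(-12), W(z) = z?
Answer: -1055/8 ≈ -131.88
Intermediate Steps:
R = 3/4 (R = -9/(-12) = -9*(-1/12) = 3/4 ≈ 0.75000)
K = -5/2 (K = (-212 + 36*2)/56 = (-212 + 72)*(1/56) = -140*1/56 = -5/2 ≈ -2.5000)
-130 + R*K = -130 + (3/4)*(-5/2) = -130 - 15/8 = -1055/8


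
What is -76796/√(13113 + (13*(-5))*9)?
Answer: -19199*√87/261 ≈ -686.12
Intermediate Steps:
-76796/√(13113 + (13*(-5))*9) = -76796/√(13113 - 65*9) = -76796/√(13113 - 585) = -76796*√87/1044 = -19199*√87/261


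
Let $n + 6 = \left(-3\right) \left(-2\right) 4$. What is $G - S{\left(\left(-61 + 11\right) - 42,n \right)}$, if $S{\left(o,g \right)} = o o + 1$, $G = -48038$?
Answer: $-56503$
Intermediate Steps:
$n = 18$ ($n = -6 + \left(-3\right) \left(-2\right) 4 = -6 + 6 \cdot 4 = -6 + 24 = 18$)
$S{\left(o,g \right)} = 1 + o^{2}$ ($S{\left(o,g \right)} = o^{2} + 1 = 1 + o^{2}$)
$G - S{\left(\left(-61 + 11\right) - 42,n \right)} = -48038 - \left(1 + \left(\left(-61 + 11\right) - 42\right)^{2}\right) = -48038 - \left(1 + \left(-50 - 42\right)^{2}\right) = -48038 - \left(1 + \left(-92\right)^{2}\right) = -48038 - \left(1 + 8464\right) = -48038 - 8465 = -56503$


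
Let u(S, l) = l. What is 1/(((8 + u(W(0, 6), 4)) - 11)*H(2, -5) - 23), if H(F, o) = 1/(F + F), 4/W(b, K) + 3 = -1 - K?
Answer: -4/91 ≈ -0.043956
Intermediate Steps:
W(b, K) = 4/(-4 - K) (W(b, K) = 4/(-3 + (-1 - K)) = 4/(-4 - K))
H(F, o) = 1/(2*F)
1/(((8 + u(W(0, 6), 4)) - 11)*H(2, -5) - 23) = 1/(((8 + 4) - 11)*((½)/2) - 23) = 1/((12 - 11)*((½)*(½)) - 23) = 1/(1*(¼) - 23) = 1/(¼ - 23) = 1/(-91/4) = -4/91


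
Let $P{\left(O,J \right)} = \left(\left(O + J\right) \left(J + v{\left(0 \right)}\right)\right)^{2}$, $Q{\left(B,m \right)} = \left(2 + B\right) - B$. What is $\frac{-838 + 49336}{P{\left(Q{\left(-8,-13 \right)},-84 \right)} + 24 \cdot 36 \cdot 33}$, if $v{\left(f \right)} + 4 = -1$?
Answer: $\frac{24249}{26644658} \approx 0.00091009$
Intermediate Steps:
$v{\left(f \right)} = -5$ ($v{\left(f \right)} = -4 - 1 = -5$)
$Q{\left(B,m \right)} = 2$
$P{\left(O,J \right)} = \left(-5 + J\right)^{2} \left(J + O\right)^{2}$ ($P{\left(O,J \right)} = \left(\left(O + J\right) \left(J - 5\right)\right)^{2} = \left(\left(J + O\right) \left(-5 + J\right)\right)^{2} = \left(\left(-5 + J\right) \left(J + O\right)\right)^{2} = \left(-5 + J\right)^{2} \left(J + O\right)^{2}$)
$\frac{-838 + 49336}{P{\left(Q{\left(-8,-13 \right)},-84 \right)} + 24 \cdot 36 \cdot 33} = \frac{-838 + 49336}{\left(-5 - 84\right)^{2} \left(-84 + 2\right)^{2} + 24 \cdot 36 \cdot 33} = \frac{48498}{\left(-89\right)^{2} \left(-82\right)^{2} + 864 \cdot 33} = \frac{48498}{7921 \cdot 6724 + 28512} = \frac{48498}{53260804 + 28512} = \frac{48498}{53289316} = 48498 \cdot \frac{1}{53289316} = \frac{24249}{26644658}$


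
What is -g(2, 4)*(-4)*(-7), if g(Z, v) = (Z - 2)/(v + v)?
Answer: 0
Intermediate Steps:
g(Z, v) = (-2 + Z)/(2*v) (g(Z, v) = (-2 + Z)/((2*v)) = (-2 + Z)*(1/(2*v)) = (-2 + Z)/(2*v))
-g(2, 4)*(-4)*(-7) = -((½)*(-2 + 2)/4)*(-4)*(-7) = -((½)*(¼)*0)*(-4)*(-7) = -0*(-4)*(-7) = -0*(-7) = -1*0 = 0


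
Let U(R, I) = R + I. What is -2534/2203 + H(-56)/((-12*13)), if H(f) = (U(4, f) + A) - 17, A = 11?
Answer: -133765/171834 ≈ -0.77845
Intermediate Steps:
U(R, I) = I + R
H(f) = -2 + f (H(f) = ((f + 4) + 11) - 17 = ((4 + f) + 11) - 17 = (15 + f) - 17 = -2 + f)
-2534/2203 + H(-56)/((-12*13)) = -2534/2203 + (-2 - 56)/((-12*13)) = -2534*1/2203 - 58/(-156) = -2534/2203 - 58*(-1/156) = -2534/2203 + 29/78 = -133765/171834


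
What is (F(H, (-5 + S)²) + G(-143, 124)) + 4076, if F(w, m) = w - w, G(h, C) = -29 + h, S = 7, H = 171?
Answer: 3904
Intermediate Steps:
F(w, m) = 0
(F(H, (-5 + S)²) + G(-143, 124)) + 4076 = (0 + (-29 - 143)) + 4076 = (0 - 172) + 4076 = -172 + 4076 = 3904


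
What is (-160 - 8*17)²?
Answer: 87616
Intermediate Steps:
(-160 - 8*17)² = (-160 - 136)² = (-296)² = 87616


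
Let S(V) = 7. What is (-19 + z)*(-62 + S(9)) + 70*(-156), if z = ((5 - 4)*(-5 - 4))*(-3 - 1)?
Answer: -11855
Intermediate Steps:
z = 36 (z = (1*(-9))*(-4) = -9*(-4) = 36)
(-19 + z)*(-62 + S(9)) + 70*(-156) = (-19 + 36)*(-62 + 7) + 70*(-156) = 17*(-55) - 10920 = -935 - 10920 = -11855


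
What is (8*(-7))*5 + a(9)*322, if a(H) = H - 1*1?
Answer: 2296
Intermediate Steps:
a(H) = -1 + H (a(H) = H - 1 = -1 + H)
(8*(-7))*5 + a(9)*322 = (8*(-7))*5 + (-1 + 9)*322 = -56*5 + 8*322 = -280 + 2576 = 2296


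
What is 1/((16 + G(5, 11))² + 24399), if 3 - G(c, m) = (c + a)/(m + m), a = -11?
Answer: 121/2997223 ≈ 4.0371e-5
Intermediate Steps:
G(c, m) = 3 - (-11 + c)/(2*m) (G(c, m) = 3 - (c - 11)/(m + m) = 3 - (-11 + c)/(2*m))
1/((16 + G(5, 11))² + 24399) = 1/((16 + (½)*(11 - 1*5 + 6*11)/11)² + 24399) = 1/((16 + (½)*(1/11)*(11 - 5 + 66))² + 24399) = 1/((16 + (½)*(1/11)*72)² + 24399) = 1/((16 + 36/11)² + 24399) = 1/((212/11)² + 24399) = 1/(44944/121 + 24399) = 1/(2997223/121) = 121/2997223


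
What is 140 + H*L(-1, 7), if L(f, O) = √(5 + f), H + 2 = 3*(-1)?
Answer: 130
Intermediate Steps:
H = -5 (H = -2 + 3*(-1) = -2 - 3 = -5)
140 + H*L(-1, 7) = 140 - 5*√(5 - 1) = 140 - 5*√4 = 140 - 5*2 = 140 - 10 = 130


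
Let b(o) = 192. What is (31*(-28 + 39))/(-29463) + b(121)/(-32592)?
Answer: -49913/2857911 ≈ -0.017465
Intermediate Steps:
(31*(-28 + 39))/(-29463) + b(121)/(-32592) = (31*(-28 + 39))/(-29463) + 192/(-32592) = (31*11)*(-1/29463) + 192*(-1/32592) = 341*(-1/29463) - 4/679 = -341/29463 - 4/679 = -49913/2857911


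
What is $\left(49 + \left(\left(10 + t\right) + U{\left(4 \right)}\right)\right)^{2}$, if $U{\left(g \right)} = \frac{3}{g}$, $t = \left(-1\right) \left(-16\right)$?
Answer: $\frac{91809}{16} \approx 5738.1$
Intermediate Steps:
$t = 16$
$\left(49 + \left(\left(10 + t\right) + U{\left(4 \right)}\right)\right)^{2} = \left(49 + \left(\left(10 + 16\right) + \frac{3}{4}\right)\right)^{2} = \left(49 + \left(26 + 3 \cdot \frac{1}{4}\right)\right)^{2} = \left(49 + \left(26 + \frac{3}{4}\right)\right)^{2} = \left(49 + \frac{107}{4}\right)^{2} = \left(\frac{303}{4}\right)^{2} = \frac{91809}{16}$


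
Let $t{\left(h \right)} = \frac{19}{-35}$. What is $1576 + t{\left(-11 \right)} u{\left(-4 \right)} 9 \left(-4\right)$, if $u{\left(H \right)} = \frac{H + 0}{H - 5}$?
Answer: $\frac{55464}{35} \approx 1584.7$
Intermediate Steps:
$u{\left(H \right)} = \frac{H}{-5 + H}$
$t{\left(h \right)} = - \frac{19}{35}$ ($t{\left(h \right)} = 19 \left(- \frac{1}{35}\right) = - \frac{19}{35}$)
$1576 + t{\left(-11 \right)} u{\left(-4 \right)} 9 \left(-4\right) = 1576 - \frac{19 - \frac{4}{-5 - 4} \cdot 9 \left(-4\right)}{35} = 1576 - \frac{19 - \frac{4}{-9} \cdot 9 \left(-4\right)}{35} = 1576 - \frac{19 \left(-4\right) \left(- \frac{1}{9}\right) 9 \left(-4\right)}{35} = 1576 - \frac{19 \cdot \frac{4}{9} \cdot 9 \left(-4\right)}{35} = 1576 - \frac{19 \cdot 4 \left(-4\right)}{35} = 1576 - - \frac{304}{35} = 1576 + \frac{304}{35} = \frac{55464}{35}$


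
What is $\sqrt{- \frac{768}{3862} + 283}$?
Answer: $\frac{\sqrt{1054497859}}{1931} \approx 16.817$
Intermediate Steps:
$\sqrt{- \frac{768}{3862} + 283} = \sqrt{\left(-768\right) \frac{1}{3862} + 283} = \sqrt{- \frac{384}{1931} + 283} = \sqrt{\frac{546089}{1931}} = \frac{\sqrt{1054497859}}{1931}$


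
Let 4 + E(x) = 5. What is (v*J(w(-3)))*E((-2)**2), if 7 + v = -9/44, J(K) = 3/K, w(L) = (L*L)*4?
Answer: -317/528 ≈ -0.60038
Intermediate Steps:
w(L) = 4*L**2 (w(L) = L**2*4 = 4*L**2)
E(x) = 1 (E(x) = -4 + 5 = 1)
v = -317/44 (v = -7 - 9/44 = -317/44 ≈ -7.2045)
(v*J(w(-3)))*E((-2)**2) = -951/(44*(4*(-3)**2))*1 = -951/(44*(4*9))*1 = -951/(44*36)*1 = -317/44*1/12*1 = -317/528*1 = -317/528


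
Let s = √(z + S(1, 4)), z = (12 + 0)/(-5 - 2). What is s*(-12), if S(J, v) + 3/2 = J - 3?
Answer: -6*I*√1022/7 ≈ -27.402*I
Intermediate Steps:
S(J, v) = -9/2 + J (S(J, v) = -3/2 + (J - 3) = -3/2 + (-3 + J) = -9/2 + J)
z = -12/7 (z = 12/(-7) = 12*(-⅐) = -12/7 ≈ -1.7143)
s = I*√1022/14 (s = √(-12/7 + (-9/2 + 1)) = √(-12/7 - 7/2) = √(-73/14) = I*√1022/14 ≈ 2.2835*I)
s*(-12) = (I*√1022/14)*(-12) = -6*I*√1022/7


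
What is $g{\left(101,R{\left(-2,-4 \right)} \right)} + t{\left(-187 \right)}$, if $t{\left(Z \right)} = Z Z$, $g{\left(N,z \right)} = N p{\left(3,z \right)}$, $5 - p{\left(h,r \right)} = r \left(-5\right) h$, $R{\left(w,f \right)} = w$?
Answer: $32444$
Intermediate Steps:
$p{\left(h,r \right)} = 5 + 5 h r$ ($p{\left(h,r \right)} = 5 - r \left(-5\right) h = 5 - - 5 r h = 5 - - 5 h r = 5 + 5 h r$)
$g{\left(N,z \right)} = N \left(5 + 15 z\right)$ ($g{\left(N,z \right)} = N \left(5 + 5 \cdot 3 z\right) = N \left(5 + 15 z\right)$)
$t{\left(Z \right)} = Z^{2}$
$g{\left(101,R{\left(-2,-4 \right)} \right)} + t{\left(-187 \right)} = 5 \cdot 101 \left(1 + 3 \left(-2\right)\right) + \left(-187\right)^{2} = 5 \cdot 101 \left(1 - 6\right) + 34969 = 5 \cdot 101 \left(-5\right) + 34969 = -2525 + 34969 = 32444$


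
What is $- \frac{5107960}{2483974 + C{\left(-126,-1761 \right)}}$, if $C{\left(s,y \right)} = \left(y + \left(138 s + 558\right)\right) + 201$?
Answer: $- \frac{58045}{28018} \approx -2.0717$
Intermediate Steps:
$C{\left(s,y \right)} = 759 + y + 138 s$ ($C{\left(s,y \right)} = \left(y + \left(558 + 138 s\right)\right) + 201 = \left(558 + y + 138 s\right) + 201 = 759 + y + 138 s$)
$- \frac{5107960}{2483974 + C{\left(-126,-1761 \right)}} = - \frac{5107960}{2483974 + \left(759 - 1761 + 138 \left(-126\right)\right)} = - \frac{5107960}{2483974 - 18390} = - \frac{5107960}{2465584} = \left(-5107960\right) \frac{1}{2465584} = - \frac{58045}{28018}$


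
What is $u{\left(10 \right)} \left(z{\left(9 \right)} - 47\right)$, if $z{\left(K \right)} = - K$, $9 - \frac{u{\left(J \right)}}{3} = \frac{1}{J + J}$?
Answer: $- \frac{7518}{5} \approx -1503.6$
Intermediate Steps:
$u{\left(J \right)} = 27 - \frac{3}{2 J}$ ($u{\left(J \right)} = 27 - \frac{3}{J + J} = 27 - \frac{3}{2 J}$)
$u{\left(10 \right)} \left(z{\left(9 \right)} - 47\right) = \left(27 - \frac{3}{2 \cdot 10}\right) \left(\left(-1\right) 9 - 47\right) = \left(27 - \frac{3}{20}\right) \left(-9 - 47\right) = \left(27 - \frac{3}{20}\right) \left(-56\right) = \frac{537}{20} \left(-56\right) = - \frac{7518}{5}$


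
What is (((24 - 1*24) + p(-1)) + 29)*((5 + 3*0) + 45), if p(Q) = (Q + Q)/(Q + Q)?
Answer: 1500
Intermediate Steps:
p(Q) = 1 (p(Q) = (2*Q)/((2*Q)) = (2*Q)*(1/(2*Q)) = 1)
(((24 - 1*24) + p(-1)) + 29)*((5 + 3*0) + 45) = (((24 - 1*24) + 1) + 29)*((5 + 3*0) + 45) = (((24 - 24) + 1) + 29)*((5 + 0) + 45) = ((0 + 1) + 29)*(5 + 45) = (1 + 29)*50 = 30*50 = 1500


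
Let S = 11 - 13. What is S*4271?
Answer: -8542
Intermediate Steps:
S = -2
S*4271 = -2*4271 = -8542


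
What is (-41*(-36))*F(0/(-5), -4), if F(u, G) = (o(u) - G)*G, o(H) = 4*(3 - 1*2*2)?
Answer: 0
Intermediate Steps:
o(H) = -4 (o(H) = 4*(3 - 2*2) = 4*(3 - 4) = 4*(-1) = -4)
F(u, G) = G*(-4 - G) (F(u, G) = (-4 - G)*G = G*(-4 - G))
(-41*(-36))*F(0/(-5), -4) = (-41*(-36))*(-1*(-4)*(4 - 4)) = 1476*(-1*(-4)*0) = 1476*0 = 0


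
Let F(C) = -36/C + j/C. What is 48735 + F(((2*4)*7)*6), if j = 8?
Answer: 584819/12 ≈ 48735.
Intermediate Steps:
F(C) = -28/C (F(C) = -36/C + 8/C = -28/C)
48735 + F(((2*4)*7)*6) = 48735 - 28/(((2*4)*7)*6) = 48735 - 28/((8*7)*6) = 48735 - 28/(56*6) = 48735 - 28/336 = 48735 - 28*1/336 = 48735 - 1/12 = 584819/12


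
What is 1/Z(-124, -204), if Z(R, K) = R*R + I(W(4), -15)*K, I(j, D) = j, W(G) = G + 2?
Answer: 1/14152 ≈ 7.0661e-5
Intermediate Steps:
W(G) = 2 + G
Z(R, K) = R² + 6*K (Z(R, K) = R*R + (2 + 4)*K = R² + 6*K)
1/Z(-124, -204) = 1/((-124)² + 6*(-204)) = 1/(15376 - 1224) = 1/14152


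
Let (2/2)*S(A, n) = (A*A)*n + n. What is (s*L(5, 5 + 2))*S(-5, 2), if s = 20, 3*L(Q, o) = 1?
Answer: 1040/3 ≈ 346.67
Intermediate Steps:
L(Q, o) = 1/3 (L(Q, o) = (1/3)*1 = 1/3)
S(A, n) = n + n*A**2 (S(A, n) = (A*A)*n + n = A**2*n + n = n*A**2 + n = n + n*A**2)
(s*L(5, 5 + 2))*S(-5, 2) = (20*(1/3))*(2*(1 + (-5)**2)) = 20*(2*(1 + 25))/3 = 20*(2*26)/3 = (20/3)*52 = 1040/3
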